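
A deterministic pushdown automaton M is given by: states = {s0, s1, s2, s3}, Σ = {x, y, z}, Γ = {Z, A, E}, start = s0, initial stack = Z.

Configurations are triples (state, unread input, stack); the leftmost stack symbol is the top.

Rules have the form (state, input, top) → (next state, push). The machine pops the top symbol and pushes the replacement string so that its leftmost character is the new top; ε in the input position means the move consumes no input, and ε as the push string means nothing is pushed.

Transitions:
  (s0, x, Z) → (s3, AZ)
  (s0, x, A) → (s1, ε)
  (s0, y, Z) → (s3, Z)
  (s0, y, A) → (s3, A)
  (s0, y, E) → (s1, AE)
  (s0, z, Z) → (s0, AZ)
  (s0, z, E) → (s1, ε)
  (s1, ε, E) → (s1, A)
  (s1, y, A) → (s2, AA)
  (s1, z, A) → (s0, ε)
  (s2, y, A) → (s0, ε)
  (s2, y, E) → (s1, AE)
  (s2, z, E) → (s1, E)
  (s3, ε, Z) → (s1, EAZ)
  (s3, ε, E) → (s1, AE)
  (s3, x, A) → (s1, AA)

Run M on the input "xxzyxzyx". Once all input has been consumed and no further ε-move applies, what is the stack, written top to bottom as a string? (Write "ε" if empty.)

AAZ

(s0, xxzyxzyx, Z) ⊢ (s3, xzyxzyx, AZ) ⊢ (s1, zyxzyx, AAZ) ⊢ (s0, yxzyx, AZ) ⊢ (s3, xzyx, AZ) ⊢ (s1, zyx, AAZ) ⊢ (s0, yx, AZ) ⊢ (s3, x, AZ) ⊢ (s1, ε, AAZ)
All input consumed in state s1 with stack AAZ.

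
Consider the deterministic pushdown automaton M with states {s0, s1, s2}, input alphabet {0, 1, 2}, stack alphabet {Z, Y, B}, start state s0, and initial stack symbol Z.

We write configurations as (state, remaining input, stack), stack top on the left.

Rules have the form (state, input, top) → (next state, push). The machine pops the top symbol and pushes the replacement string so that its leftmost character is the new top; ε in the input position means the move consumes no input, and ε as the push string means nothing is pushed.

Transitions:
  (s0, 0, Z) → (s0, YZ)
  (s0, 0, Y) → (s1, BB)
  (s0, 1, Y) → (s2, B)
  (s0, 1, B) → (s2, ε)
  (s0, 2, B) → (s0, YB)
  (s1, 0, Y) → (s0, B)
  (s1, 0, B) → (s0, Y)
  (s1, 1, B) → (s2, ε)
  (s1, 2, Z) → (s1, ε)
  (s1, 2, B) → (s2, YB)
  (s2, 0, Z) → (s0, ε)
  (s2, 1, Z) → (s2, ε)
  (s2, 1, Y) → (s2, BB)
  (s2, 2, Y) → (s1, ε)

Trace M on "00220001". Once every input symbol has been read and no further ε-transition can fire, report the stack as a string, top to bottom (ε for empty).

(s0, 00220001, Z)
  read 0, top Z: go to s0, push YZ → (s0, 0220001, YZ)
  read 0, top Y: go to s1, push BB → (s1, 220001, BBZ)
  read 2, top B: go to s2, push YB → (s2, 20001, YBBZ)
  read 2, top Y: go to s1, push ε → (s1, 0001, BBZ)
  read 0, top B: go to s0, push Y → (s0, 001, YBZ)
  read 0, top Y: go to s1, push BB → (s1, 01, BBBZ)
  read 0, top B: go to s0, push Y → (s0, 1, YBBZ)
  read 1, top Y: go to s2, push B → (s2, ε, BBBZ)
All input consumed in state s2 with stack BBBZ.

BBBZ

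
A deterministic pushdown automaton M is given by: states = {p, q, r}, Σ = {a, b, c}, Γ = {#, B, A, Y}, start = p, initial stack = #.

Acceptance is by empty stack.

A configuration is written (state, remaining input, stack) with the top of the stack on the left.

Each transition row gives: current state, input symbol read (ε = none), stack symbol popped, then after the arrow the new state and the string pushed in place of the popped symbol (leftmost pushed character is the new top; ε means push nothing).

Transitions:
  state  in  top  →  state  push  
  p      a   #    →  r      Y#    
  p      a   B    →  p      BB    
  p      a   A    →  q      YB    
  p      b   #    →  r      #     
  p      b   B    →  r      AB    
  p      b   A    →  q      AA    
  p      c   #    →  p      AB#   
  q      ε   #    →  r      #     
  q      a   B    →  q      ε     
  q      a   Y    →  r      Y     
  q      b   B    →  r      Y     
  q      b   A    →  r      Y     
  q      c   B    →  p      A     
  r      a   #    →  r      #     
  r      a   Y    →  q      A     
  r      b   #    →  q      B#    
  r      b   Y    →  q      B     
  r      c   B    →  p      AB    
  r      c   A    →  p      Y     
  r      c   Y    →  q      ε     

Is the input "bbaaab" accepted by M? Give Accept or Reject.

(p, bbaaab, #)
  read b, top #: go to r, push # → (r, baaab, #)
  read b, top #: go to q, push B# → (q, aaab, B#)
  read a, top B: go to q, push ε → (q, aab, #)
  ε-move, top #: go to r, push # → (r, aab, #)
  read a, top #: go to r, push # → (r, ab, #)
  read a, top #: go to r, push # → (r, b, #)
  read b, top #: go to q, push B# → (q, ε, B#)
All input consumed; stack is B#, not empty, and no further ε-move applies.

Reject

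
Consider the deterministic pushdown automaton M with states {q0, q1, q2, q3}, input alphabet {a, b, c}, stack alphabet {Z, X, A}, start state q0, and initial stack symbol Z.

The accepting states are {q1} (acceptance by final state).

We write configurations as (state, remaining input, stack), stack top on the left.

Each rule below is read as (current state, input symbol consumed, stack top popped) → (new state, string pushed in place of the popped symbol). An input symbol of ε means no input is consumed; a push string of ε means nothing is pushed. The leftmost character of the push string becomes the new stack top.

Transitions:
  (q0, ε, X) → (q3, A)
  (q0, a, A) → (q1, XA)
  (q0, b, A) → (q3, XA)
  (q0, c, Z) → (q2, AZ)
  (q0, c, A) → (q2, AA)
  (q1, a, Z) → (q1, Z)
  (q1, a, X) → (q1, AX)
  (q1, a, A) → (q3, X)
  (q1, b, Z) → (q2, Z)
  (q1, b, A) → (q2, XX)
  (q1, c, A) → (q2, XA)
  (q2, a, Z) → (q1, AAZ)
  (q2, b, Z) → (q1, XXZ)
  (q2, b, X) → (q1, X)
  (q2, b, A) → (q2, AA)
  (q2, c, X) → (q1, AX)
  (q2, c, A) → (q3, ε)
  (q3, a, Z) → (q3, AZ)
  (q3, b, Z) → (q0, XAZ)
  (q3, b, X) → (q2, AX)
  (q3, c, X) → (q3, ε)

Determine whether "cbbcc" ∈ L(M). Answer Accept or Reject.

Reject

(q0, cbbcc, Z)
  read c, top Z: go to q2, push AZ → (q2, bbcc, AZ)
  read b, top A: go to q2, push AA → (q2, bcc, AAZ)
  read b, top A: go to q2, push AA → (q2, cc, AAAZ)
  read c, top A: go to q3, push ε → (q3, c, AAZ)
No transition applies at (q3, c, AAZ); input not fully consumed.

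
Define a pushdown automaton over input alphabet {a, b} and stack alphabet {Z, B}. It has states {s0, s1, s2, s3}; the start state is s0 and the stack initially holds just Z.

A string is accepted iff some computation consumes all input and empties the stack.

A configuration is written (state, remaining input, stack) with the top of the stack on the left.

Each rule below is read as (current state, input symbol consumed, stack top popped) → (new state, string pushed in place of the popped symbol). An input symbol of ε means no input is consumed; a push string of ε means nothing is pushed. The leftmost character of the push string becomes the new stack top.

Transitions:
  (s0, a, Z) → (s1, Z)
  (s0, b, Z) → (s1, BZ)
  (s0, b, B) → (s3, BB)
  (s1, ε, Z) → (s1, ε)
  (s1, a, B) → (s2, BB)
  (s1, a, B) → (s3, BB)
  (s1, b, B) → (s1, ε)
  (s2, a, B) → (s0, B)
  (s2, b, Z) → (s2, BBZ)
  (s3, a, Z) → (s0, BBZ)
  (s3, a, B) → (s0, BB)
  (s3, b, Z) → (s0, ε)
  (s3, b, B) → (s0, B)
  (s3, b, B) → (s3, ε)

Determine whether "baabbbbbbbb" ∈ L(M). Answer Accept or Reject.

Accept

One accepting computation: (s0, baabbbbbbbb, Z) ⊢ (s1, aabbbbbbbb, BZ) ⊢ (s2, abbbbbbbb, BBZ) ⊢ (s0, bbbbbbbb, BBZ) ⊢ (s3, bbbbbbb, BBBZ) ⊢ (s0, bbbbbb, BBBZ) ⊢ (s3, bbbbb, BBBBZ) ⊢ (s3, bbbb, BBBZ) ⊢ (s3, bbb, BBZ) ⊢ (s3, bb, BZ) ⊢ (s3, b, Z) ⊢ (s0, ε, ε)
All input consumed and the stack is empty.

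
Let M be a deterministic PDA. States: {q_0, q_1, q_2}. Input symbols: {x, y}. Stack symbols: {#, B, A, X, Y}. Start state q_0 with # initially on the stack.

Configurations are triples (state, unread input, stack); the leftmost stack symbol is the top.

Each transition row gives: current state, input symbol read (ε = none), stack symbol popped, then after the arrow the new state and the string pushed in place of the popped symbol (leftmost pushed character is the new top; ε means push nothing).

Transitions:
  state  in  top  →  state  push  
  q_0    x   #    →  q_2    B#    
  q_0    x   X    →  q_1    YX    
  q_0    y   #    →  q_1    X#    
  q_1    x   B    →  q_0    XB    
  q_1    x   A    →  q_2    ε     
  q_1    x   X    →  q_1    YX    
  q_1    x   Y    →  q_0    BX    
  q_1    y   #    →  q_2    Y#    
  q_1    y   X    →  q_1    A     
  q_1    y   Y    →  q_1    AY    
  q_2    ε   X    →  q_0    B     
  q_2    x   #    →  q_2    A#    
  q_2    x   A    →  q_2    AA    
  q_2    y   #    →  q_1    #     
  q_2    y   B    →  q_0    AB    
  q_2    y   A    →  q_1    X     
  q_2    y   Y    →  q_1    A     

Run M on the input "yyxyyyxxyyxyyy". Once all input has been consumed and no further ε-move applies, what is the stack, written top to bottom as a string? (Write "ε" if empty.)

(q_0, yyxyyyxxyyxyyy, #) ⊢ (q_1, yxyyyxxyyxyyy, X#) ⊢ (q_1, xyyyxxyyxyyy, A#) ⊢ (q_2, yyyxxyyxyyy, #) ⊢ (q_1, yyxxyyxyyy, #) ⊢ (q_2, yxxyyxyyy, Y#) ⊢ (q_1, xxyyxyyy, A#) ⊢ (q_2, xyyxyyy, #) ⊢ (q_2, yyxyyy, A#) ⊢ (q_1, yxyyy, X#) ⊢ (q_1, xyyy, A#) ⊢ (q_2, yyy, #) ⊢ (q_1, yy, #) ⊢ (q_2, y, Y#) ⊢ (q_1, ε, A#)
All input consumed in state q_1 with stack A#.

A#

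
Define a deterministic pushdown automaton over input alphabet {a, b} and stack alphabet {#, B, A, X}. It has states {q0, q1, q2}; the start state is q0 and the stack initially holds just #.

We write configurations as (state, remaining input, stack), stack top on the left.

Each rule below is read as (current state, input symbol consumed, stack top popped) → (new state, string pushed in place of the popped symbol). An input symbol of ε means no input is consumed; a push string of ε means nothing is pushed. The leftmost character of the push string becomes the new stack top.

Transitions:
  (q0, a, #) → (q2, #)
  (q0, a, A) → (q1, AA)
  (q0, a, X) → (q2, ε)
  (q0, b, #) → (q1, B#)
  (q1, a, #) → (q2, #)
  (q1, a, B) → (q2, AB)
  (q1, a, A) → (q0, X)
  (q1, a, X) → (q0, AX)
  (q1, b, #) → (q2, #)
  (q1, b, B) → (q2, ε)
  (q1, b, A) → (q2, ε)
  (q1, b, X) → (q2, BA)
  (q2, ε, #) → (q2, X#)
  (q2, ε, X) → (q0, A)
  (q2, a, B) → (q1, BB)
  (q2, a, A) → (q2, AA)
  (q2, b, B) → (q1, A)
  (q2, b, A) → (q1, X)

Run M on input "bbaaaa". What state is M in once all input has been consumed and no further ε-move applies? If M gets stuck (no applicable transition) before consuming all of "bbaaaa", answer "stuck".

(q0, bbaaaa, #) ⊢ (q1, baaaa, B#) ⊢ (q2, aaaa, #) ⊢ (q2, aaaa, X#) ⊢ (q0, aaaa, A#) ⊢ (q1, aaa, AA#) ⊢ (q0, aa, XA#) ⊢ (q2, a, A#) ⊢ (q2, ε, AA#)
All input consumed; M is in state q2.

q2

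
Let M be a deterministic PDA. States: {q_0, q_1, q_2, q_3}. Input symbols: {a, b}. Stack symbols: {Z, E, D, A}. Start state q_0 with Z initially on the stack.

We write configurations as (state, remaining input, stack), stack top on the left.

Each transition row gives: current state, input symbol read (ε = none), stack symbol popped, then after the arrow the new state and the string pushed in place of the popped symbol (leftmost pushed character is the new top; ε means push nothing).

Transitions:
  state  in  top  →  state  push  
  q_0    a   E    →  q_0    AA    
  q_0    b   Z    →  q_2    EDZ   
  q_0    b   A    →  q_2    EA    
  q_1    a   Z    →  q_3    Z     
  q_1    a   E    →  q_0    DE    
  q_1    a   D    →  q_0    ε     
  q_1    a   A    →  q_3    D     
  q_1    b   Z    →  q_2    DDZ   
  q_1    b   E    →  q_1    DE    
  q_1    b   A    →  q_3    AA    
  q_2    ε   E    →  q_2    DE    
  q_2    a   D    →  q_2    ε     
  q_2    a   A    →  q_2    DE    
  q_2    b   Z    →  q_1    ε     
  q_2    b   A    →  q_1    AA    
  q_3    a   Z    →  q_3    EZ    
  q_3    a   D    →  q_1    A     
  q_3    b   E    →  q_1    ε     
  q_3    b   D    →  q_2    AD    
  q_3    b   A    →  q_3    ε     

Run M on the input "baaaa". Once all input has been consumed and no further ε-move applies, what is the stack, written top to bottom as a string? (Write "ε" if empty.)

(q_0, baaaa, Z)
  read b, top Z: go to q_2, push EDZ → (q_2, aaaa, EDZ)
  ε-move, top E: go to q_2, push DE → (q_2, aaaa, DEDZ)
  read a, top D: go to q_2, push ε → (q_2, aaa, EDZ)
  ε-move, top E: go to q_2, push DE → (q_2, aaa, DEDZ)
  read a, top D: go to q_2, push ε → (q_2, aa, EDZ)
  ε-move, top E: go to q_2, push DE → (q_2, aa, DEDZ)
  read a, top D: go to q_2, push ε → (q_2, a, EDZ)
  ε-move, top E: go to q_2, push DE → (q_2, a, DEDZ)
  read a, top D: go to q_2, push ε → (q_2, ε, EDZ)
  ε-move, top E: go to q_2, push DE → (q_2, ε, DEDZ)
All input consumed in state q_2 with stack DEDZ.

DEDZ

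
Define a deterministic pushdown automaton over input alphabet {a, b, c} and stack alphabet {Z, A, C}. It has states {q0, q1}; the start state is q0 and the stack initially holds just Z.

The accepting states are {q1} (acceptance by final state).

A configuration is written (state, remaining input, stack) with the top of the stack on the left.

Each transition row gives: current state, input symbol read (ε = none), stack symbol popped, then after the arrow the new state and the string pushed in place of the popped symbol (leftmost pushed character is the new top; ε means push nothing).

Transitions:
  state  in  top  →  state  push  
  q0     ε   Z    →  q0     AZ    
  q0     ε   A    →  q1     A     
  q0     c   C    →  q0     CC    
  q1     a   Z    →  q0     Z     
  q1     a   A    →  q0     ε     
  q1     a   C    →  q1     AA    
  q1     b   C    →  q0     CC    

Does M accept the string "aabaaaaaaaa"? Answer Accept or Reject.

Reject

(q0, aabaaaaaaaa, Z)
  ε-move, top Z: go to q0, push AZ → (q0, aabaaaaaaaa, AZ)
  ε-move, top A: go to q1, push A → (q1, aabaaaaaaaa, AZ)
  read a, top A: go to q0, push ε → (q0, abaaaaaaaa, Z)
  ε-move, top Z: go to q0, push AZ → (q0, abaaaaaaaa, AZ)
  ε-move, top A: go to q1, push A → (q1, abaaaaaaaa, AZ)
  read a, top A: go to q0, push ε → (q0, baaaaaaaa, Z)
  ε-move, top Z: go to q0, push AZ → (q0, baaaaaaaa, AZ)
  ε-move, top A: go to q1, push A → (q1, baaaaaaaa, AZ)
No transition applies at (q1, baaaaaaaa, AZ); input not fully consumed.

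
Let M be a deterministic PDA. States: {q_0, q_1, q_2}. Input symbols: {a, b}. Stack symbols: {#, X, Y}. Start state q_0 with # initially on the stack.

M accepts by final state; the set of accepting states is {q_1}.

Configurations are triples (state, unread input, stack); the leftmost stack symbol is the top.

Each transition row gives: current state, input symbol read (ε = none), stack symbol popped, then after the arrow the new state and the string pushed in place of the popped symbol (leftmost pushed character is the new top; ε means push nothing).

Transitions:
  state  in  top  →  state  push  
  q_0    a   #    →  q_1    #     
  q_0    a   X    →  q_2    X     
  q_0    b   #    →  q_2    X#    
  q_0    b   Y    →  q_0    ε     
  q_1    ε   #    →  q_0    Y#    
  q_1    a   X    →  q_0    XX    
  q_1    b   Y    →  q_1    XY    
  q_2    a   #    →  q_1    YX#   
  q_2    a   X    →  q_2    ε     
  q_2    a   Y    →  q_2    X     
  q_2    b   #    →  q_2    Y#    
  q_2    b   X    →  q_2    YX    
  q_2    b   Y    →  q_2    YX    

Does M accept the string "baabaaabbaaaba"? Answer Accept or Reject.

Reject

(q_0, baabaaabbaaaba, #)
  read b, top #: go to q_2, push X# → (q_2, aabaaabbaaaba, X#)
  read a, top X: go to q_2, push ε → (q_2, abaaabbaaaba, #)
  read a, top #: go to q_1, push YX# → (q_1, baaabbaaaba, YX#)
  read b, top Y: go to q_1, push XY → (q_1, aaabbaaaba, XYX#)
  read a, top X: go to q_0, push XX → (q_0, aabbaaaba, XXYX#)
  read a, top X: go to q_2, push X → (q_2, abbaaaba, XXYX#)
  read a, top X: go to q_2, push ε → (q_2, bbaaaba, XYX#)
  read b, top X: go to q_2, push YX → (q_2, baaaba, YXYX#)
  read b, top Y: go to q_2, push YX → (q_2, aaaba, YXXYX#)
  read a, top Y: go to q_2, push X → (q_2, aaba, XXXYX#)
  read a, top X: go to q_2, push ε → (q_2, aba, XXYX#)
  read a, top X: go to q_2, push ε → (q_2, ba, XYX#)
  read b, top X: go to q_2, push YX → (q_2, a, YXYX#)
  read a, top Y: go to q_2, push X → (q_2, ε, XXYX#)
All input consumed; state q_2 ∉ F and no further ε-move applies.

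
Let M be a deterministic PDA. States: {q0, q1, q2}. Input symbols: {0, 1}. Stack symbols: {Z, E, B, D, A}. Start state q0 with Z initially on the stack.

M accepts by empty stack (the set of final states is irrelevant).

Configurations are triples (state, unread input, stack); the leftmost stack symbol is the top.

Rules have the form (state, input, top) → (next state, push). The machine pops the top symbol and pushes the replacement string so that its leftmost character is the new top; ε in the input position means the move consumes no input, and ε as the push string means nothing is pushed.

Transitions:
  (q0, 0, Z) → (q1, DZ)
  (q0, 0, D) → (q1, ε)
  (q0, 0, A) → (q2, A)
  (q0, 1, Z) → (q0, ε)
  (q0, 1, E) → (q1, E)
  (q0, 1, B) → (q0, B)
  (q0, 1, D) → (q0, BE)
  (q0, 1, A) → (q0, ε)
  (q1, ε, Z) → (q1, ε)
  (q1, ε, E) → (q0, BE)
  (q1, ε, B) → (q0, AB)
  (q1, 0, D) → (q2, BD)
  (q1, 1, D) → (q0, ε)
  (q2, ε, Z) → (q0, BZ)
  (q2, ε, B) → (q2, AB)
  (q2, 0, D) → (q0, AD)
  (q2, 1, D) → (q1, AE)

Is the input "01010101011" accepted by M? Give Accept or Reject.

Accept

(q0, 01010101011, Z)
  read 0, top Z: go to q1, push DZ → (q1, 1010101011, DZ)
  read 1, top D: go to q0, push ε → (q0, 010101011, Z)
  read 0, top Z: go to q1, push DZ → (q1, 10101011, DZ)
  read 1, top D: go to q0, push ε → (q0, 0101011, Z)
  read 0, top Z: go to q1, push DZ → (q1, 101011, DZ)
  read 1, top D: go to q0, push ε → (q0, 01011, Z)
  read 0, top Z: go to q1, push DZ → (q1, 1011, DZ)
  read 1, top D: go to q0, push ε → (q0, 011, Z)
  read 0, top Z: go to q1, push DZ → (q1, 11, DZ)
  read 1, top D: go to q0, push ε → (q0, 1, Z)
  read 1, top Z: go to q0, push ε → (q0, ε, ε)
All input consumed and the stack is empty.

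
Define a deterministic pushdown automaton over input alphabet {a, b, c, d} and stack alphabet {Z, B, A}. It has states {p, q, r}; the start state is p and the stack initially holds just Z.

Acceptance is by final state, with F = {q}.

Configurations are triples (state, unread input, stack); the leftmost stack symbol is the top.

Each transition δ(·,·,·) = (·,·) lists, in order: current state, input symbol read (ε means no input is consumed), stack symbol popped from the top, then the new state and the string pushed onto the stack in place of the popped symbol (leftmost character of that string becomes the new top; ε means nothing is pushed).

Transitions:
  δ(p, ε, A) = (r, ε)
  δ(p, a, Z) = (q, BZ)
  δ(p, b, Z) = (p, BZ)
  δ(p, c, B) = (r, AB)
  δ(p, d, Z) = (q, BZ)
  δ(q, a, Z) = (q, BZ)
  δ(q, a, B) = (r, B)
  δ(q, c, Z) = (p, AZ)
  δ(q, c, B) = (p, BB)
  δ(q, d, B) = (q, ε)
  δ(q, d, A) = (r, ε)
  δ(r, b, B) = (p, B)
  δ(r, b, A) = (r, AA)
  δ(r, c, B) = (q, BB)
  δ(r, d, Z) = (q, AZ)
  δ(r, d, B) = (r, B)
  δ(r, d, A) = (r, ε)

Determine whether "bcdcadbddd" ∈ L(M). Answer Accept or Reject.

(p, bcdcadbddd, Z)
  read b, top Z: go to p, push BZ → (p, cdcadbddd, BZ)
  read c, top B: go to r, push AB → (r, dcadbddd, ABZ)
  read d, top A: go to r, push ε → (r, cadbddd, BZ)
  read c, top B: go to q, push BB → (q, adbddd, BBZ)
  read a, top B: go to r, push B → (r, dbddd, BBZ)
  read d, top B: go to r, push B → (r, bddd, BBZ)
  read b, top B: go to p, push B → (p, ddd, BBZ)
No transition applies at (p, ddd, BBZ); input not fully consumed.

Reject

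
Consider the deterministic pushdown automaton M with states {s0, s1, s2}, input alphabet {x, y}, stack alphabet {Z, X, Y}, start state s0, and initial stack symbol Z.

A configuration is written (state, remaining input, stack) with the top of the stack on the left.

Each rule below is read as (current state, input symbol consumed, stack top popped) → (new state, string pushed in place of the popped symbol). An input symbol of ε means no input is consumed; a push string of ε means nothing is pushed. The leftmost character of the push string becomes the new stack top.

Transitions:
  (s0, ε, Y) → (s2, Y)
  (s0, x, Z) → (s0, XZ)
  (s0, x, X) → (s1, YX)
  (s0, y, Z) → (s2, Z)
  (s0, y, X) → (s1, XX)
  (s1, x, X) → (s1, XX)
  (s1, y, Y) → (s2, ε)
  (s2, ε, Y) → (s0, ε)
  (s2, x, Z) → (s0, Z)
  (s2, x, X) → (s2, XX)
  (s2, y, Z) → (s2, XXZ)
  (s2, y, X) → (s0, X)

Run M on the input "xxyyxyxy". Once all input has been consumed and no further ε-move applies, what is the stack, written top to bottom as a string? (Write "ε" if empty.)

XXZ

(s0, xxyyxyxy, Z)
  read x, top Z: go to s0, push XZ → (s0, xyyxyxy, XZ)
  read x, top X: go to s1, push YX → (s1, yyxyxy, YXZ)
  read y, top Y: go to s2, push ε → (s2, yxyxy, XZ)
  read y, top X: go to s0, push X → (s0, xyxy, XZ)
  read x, top X: go to s1, push YX → (s1, yxy, YXZ)
  read y, top Y: go to s2, push ε → (s2, xy, XZ)
  read x, top X: go to s2, push XX → (s2, y, XXZ)
  read y, top X: go to s0, push X → (s0, ε, XXZ)
All input consumed in state s0 with stack XXZ.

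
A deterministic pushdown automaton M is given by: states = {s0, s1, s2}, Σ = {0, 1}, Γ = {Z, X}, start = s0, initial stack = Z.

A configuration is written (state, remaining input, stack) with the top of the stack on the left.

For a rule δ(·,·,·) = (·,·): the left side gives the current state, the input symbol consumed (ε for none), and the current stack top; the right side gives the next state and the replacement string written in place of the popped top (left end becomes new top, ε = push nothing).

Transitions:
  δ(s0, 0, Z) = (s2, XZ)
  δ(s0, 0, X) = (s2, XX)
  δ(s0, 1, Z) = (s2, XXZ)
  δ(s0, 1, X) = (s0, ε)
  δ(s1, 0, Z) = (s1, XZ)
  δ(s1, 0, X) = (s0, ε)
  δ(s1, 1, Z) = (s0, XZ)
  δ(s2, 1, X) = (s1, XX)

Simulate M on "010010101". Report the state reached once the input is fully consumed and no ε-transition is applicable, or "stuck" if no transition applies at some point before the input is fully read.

(s0, 010010101, Z)
  read 0, top Z: go to s2, push XZ → (s2, 10010101, XZ)
  read 1, top X: go to s1, push XX → (s1, 0010101, XXZ)
  read 0, top X: go to s0, push ε → (s0, 010101, XZ)
  read 0, top X: go to s2, push XX → (s2, 10101, XXZ)
  read 1, top X: go to s1, push XX → (s1, 0101, XXXZ)
  read 0, top X: go to s0, push ε → (s0, 101, XXZ)
  read 1, top X: go to s0, push ε → (s0, 01, XZ)
  read 0, top X: go to s2, push XX → (s2, 1, XXZ)
  read 1, top X: go to s1, push XX → (s1, ε, XXXZ)
All input consumed; M is in state s1.

s1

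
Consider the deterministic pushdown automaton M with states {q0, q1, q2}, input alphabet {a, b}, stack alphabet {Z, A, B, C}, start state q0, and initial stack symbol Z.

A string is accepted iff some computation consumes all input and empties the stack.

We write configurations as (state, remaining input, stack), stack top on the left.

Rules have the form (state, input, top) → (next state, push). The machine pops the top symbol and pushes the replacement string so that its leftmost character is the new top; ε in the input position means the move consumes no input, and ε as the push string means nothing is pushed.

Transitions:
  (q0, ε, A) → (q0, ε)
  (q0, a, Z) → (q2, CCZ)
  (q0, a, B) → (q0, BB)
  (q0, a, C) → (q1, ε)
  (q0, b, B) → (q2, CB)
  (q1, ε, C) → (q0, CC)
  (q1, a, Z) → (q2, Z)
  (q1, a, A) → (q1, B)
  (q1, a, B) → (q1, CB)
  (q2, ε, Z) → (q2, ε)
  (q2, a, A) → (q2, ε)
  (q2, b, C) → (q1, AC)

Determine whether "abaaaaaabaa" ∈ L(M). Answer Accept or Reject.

Reject

(q0, abaaaaaabaa, Z)
  read a, top Z: go to q2, push CCZ → (q2, baaaaaabaa, CCZ)
  read b, top C: go to q1, push AC → (q1, aaaaaabaa, ACCZ)
  read a, top A: go to q1, push B → (q1, aaaaabaa, BCCZ)
  read a, top B: go to q1, push CB → (q1, aaaabaa, CBCCZ)
  ε-move, top C: go to q0, push CC → (q0, aaaabaa, CCBCCZ)
  read a, top C: go to q1, push ε → (q1, aaabaa, CBCCZ)
  ε-move, top C: go to q0, push CC → (q0, aaabaa, CCBCCZ)
  read a, top C: go to q1, push ε → (q1, aabaa, CBCCZ)
  ε-move, top C: go to q0, push CC → (q0, aabaa, CCBCCZ)
  read a, top C: go to q1, push ε → (q1, abaa, CBCCZ)
  ε-move, top C: go to q0, push CC → (q0, abaa, CCBCCZ)
  read a, top C: go to q1, push ε → (q1, baa, CBCCZ)
  ε-move, top C: go to q0, push CC → (q0, baa, CCBCCZ)
No transition applies at (q0, baa, CCBCCZ); input not fully consumed.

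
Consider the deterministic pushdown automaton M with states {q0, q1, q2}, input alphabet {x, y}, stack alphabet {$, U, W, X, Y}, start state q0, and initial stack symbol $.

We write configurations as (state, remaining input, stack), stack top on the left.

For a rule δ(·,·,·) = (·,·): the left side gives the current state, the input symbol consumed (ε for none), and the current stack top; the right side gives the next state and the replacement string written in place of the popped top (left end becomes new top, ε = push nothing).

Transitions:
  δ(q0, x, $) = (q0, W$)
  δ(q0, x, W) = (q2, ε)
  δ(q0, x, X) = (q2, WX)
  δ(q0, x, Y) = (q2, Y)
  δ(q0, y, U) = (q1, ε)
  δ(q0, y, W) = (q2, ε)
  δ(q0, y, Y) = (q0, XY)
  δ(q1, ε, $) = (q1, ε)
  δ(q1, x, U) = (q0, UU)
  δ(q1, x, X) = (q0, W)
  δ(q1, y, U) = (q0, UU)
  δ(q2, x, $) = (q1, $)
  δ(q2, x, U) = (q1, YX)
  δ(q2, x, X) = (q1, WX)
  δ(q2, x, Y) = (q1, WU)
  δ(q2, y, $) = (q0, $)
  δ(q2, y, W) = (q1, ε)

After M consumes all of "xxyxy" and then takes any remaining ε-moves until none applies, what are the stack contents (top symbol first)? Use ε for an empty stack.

(q0, xxyxy, $) ⊢ (q0, xyxy, W$) ⊢ (q2, yxy, $) ⊢ (q0, xy, $) ⊢ (q0, y, W$) ⊢ (q2, ε, $)
All input consumed in state q2 with stack $.

$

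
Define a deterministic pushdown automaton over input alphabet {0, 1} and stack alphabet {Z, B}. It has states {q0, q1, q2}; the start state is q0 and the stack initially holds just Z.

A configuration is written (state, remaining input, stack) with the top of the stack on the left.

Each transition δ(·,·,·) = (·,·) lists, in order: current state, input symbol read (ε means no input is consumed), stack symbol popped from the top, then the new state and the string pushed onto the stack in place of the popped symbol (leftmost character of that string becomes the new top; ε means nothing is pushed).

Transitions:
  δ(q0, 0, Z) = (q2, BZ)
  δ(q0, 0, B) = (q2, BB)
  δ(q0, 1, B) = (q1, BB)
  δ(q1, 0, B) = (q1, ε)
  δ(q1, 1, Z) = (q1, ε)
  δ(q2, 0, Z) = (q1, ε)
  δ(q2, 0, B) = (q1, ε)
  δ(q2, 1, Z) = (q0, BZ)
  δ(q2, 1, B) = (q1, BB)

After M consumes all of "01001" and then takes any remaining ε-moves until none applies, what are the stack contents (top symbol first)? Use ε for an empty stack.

ε

(q0, 01001, Z)
  read 0, top Z: go to q2, push BZ → (q2, 1001, BZ)
  read 1, top B: go to q1, push BB → (q1, 001, BBZ)
  read 0, top B: go to q1, push ε → (q1, 01, BZ)
  read 0, top B: go to q1, push ε → (q1, 1, Z)
  read 1, top Z: go to q1, push ε → (q1, ε, ε)
All input consumed in state q1 with stack ε.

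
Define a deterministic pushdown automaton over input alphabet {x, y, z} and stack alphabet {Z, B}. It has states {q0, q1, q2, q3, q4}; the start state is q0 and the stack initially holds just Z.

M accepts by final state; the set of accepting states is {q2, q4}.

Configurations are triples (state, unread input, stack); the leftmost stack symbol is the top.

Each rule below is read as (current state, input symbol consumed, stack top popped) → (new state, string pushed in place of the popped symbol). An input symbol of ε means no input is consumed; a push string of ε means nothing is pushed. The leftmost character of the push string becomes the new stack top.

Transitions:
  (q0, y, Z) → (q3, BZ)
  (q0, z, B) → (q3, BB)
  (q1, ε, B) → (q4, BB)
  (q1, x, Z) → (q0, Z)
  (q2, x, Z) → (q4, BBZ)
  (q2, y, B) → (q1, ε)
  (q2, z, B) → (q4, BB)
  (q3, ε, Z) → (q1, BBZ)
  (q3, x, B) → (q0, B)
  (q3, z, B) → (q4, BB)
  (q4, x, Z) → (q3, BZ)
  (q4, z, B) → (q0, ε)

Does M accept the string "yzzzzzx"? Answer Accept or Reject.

Reject

(q0, yzzzzzx, Z)
  read y, top Z: go to q3, push BZ → (q3, zzzzzx, BZ)
  read z, top B: go to q4, push BB → (q4, zzzzx, BBZ)
  read z, top B: go to q0, push ε → (q0, zzzx, BZ)
  read z, top B: go to q3, push BB → (q3, zzx, BBZ)
  read z, top B: go to q4, push BB → (q4, zx, BBBZ)
  read z, top B: go to q0, push ε → (q0, x, BBZ)
No transition applies at (q0, x, BBZ); input not fully consumed.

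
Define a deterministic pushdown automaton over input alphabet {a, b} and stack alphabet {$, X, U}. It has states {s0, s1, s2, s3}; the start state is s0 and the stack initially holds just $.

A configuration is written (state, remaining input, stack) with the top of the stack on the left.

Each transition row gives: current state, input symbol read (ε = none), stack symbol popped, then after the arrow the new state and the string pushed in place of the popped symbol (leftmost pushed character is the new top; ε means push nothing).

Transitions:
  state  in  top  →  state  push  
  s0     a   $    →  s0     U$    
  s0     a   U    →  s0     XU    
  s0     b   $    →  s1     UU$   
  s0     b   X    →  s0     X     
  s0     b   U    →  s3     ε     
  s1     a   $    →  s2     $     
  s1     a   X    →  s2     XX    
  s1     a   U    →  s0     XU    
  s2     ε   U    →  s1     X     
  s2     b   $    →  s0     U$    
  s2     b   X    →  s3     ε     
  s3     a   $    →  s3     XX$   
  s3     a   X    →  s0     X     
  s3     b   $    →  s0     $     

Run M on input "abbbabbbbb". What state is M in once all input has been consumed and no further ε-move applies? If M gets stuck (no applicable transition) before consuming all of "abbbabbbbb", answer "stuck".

s0

(s0, abbbabbbbb, $)
  read a, top $: go to s0, push U$ → (s0, bbbabbbbb, U$)
  read b, top U: go to s3, push ε → (s3, bbabbbbb, $)
  read b, top $: go to s0, push $ → (s0, babbbbb, $)
  read b, top $: go to s1, push UU$ → (s1, abbbbb, UU$)
  read a, top U: go to s0, push XU → (s0, bbbbb, XUU$)
  read b, top X: go to s0, push X → (s0, bbbb, XUU$)
  read b, top X: go to s0, push X → (s0, bbb, XUU$)
  read b, top X: go to s0, push X → (s0, bb, XUU$)
  read b, top X: go to s0, push X → (s0, b, XUU$)
  read b, top X: go to s0, push X → (s0, ε, XUU$)
All input consumed; M is in state s0.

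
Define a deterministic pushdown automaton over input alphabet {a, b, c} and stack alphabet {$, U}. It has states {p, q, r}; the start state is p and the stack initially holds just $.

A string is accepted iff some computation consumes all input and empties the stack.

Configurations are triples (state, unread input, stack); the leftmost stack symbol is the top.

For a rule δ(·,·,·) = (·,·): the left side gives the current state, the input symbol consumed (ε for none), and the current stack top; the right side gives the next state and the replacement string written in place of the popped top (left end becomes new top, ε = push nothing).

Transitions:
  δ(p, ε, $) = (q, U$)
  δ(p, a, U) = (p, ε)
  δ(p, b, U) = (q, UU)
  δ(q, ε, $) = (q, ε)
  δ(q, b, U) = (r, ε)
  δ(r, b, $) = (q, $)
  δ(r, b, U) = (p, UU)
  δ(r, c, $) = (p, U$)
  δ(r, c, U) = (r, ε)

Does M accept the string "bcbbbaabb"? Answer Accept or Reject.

(p, bcbbbaabb, $)
  ε-move, top $: go to q, push U$ → (q, bcbbbaabb, U$)
  read b, top U: go to r, push ε → (r, cbbbaabb, $)
  read c, top $: go to p, push U$ → (p, bbbaabb, U$)
  read b, top U: go to q, push UU → (q, bbaabb, UU$)
  read b, top U: go to r, push ε → (r, baabb, U$)
  read b, top U: go to p, push UU → (p, aabb, UU$)
  read a, top U: go to p, push ε → (p, abb, U$)
  read a, top U: go to p, push ε → (p, bb, $)
  ε-move, top $: go to q, push U$ → (q, bb, U$)
  read b, top U: go to r, push ε → (r, b, $)
  read b, top $: go to q, push $ → (q, ε, $)
  ε-move, top $: go to q, push ε → (q, ε, ε)
All input consumed and the stack is empty.

Accept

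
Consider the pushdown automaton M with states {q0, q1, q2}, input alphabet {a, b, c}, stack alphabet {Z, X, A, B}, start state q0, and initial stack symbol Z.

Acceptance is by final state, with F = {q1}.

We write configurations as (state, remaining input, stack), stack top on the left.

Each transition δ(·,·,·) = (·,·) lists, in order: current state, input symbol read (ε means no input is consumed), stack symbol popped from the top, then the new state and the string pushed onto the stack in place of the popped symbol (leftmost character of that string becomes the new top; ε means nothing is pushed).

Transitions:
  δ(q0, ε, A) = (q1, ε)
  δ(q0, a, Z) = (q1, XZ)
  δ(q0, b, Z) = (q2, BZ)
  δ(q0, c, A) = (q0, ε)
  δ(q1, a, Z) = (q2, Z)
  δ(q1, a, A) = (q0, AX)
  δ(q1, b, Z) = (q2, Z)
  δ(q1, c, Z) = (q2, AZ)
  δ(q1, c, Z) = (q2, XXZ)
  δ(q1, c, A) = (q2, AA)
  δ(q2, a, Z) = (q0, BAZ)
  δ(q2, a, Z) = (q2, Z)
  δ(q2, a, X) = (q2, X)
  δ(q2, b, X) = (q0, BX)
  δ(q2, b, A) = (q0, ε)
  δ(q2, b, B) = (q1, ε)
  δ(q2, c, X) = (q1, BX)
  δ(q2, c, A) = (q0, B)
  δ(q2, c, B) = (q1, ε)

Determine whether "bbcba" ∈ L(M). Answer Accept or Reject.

Accept

One accepting computation: (q0, bbcba, Z) ⊢ (q2, bcba, BZ) ⊢ (q1, cba, Z) ⊢ (q2, ba, AZ) ⊢ (q0, a, Z) ⊢ (q1, ε, XZ)
All input consumed and state q1 ∈ F.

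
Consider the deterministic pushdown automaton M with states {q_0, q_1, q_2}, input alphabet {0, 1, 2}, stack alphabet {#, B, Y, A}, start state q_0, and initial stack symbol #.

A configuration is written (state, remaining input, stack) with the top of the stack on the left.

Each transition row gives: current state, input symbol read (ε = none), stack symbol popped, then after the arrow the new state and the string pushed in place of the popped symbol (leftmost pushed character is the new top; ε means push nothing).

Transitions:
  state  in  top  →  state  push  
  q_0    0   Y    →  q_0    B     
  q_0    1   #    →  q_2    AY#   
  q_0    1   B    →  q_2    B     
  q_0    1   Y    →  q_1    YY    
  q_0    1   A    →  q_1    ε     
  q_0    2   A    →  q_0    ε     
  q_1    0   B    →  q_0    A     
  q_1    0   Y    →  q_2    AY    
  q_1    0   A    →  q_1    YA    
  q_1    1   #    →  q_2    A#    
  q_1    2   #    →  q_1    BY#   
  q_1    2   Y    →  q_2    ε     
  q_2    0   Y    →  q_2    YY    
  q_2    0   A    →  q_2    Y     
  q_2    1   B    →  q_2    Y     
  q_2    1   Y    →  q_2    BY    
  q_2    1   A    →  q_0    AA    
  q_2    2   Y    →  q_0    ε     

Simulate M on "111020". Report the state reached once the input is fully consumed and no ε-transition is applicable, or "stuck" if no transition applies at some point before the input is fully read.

q_2

(q_0, 111020, #)
  read 1, top #: go to q_2, push AY# → (q_2, 11020, AY#)
  read 1, top A: go to q_0, push AA → (q_0, 1020, AAY#)
  read 1, top A: go to q_1, push ε → (q_1, 020, AY#)
  read 0, top A: go to q_1, push YA → (q_1, 20, YAY#)
  read 2, top Y: go to q_2, push ε → (q_2, 0, AY#)
  read 0, top A: go to q_2, push Y → (q_2, ε, YY#)
All input consumed; M is in state q_2.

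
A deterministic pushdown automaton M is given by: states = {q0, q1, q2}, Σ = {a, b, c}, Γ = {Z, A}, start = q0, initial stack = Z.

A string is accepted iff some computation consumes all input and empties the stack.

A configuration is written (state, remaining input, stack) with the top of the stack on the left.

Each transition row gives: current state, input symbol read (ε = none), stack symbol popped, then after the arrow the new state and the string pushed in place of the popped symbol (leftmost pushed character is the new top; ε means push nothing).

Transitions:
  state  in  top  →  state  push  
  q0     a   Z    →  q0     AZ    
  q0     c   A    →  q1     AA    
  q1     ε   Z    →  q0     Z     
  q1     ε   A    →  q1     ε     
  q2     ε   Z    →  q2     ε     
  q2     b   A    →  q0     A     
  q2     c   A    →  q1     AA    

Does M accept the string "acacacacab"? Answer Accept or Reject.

(q0, acacacacab, Z) ⊢ (q0, cacacacab, AZ) ⊢ (q1, acacacab, AAZ) ⊢ (q1, acacacab, AZ) ⊢ (q1, acacacab, Z) ⊢ (q0, acacacab, Z) ⊢ (q0, cacacab, AZ) ⊢ (q1, acacab, AAZ) ⊢ (q1, acacab, AZ) ⊢ (q1, acacab, Z) ⊢ (q0, acacab, Z) ⊢ (q0, cacab, AZ) ⊢ (q1, acab, AAZ) ⊢ (q1, acab, AZ) ⊢ (q1, acab, Z) ⊢ (q0, acab, Z) ⊢ (q0, cab, AZ) ⊢ (q1, ab, AAZ) ⊢ (q1, ab, AZ) ⊢ (q1, ab, Z) ⊢ (q0, ab, Z) ⊢ (q0, b, AZ)
No transition applies at (q0, b, AZ); input not fully consumed.

Reject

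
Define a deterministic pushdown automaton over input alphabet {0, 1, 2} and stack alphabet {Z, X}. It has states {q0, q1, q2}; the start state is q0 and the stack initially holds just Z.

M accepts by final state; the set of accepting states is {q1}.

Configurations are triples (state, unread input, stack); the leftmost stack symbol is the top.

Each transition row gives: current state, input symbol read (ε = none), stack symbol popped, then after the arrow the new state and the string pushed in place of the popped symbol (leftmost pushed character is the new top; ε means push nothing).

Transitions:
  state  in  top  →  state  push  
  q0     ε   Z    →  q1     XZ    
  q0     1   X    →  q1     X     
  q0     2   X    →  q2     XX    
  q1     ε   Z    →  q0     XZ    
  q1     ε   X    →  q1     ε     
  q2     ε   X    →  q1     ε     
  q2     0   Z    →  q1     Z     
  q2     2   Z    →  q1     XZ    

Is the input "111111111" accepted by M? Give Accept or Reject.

(q0, 111111111, Z) ⊢ (q1, 111111111, XZ) ⊢ (q1, 111111111, Z) ⊢ (q0, 111111111, XZ) ⊢ (q1, 11111111, XZ) ⊢ (q1, 11111111, Z) ⊢ (q0, 11111111, XZ) ⊢ (q1, 1111111, XZ) ⊢ (q1, 1111111, Z) ⊢ (q0, 1111111, XZ) ⊢ (q1, 111111, XZ) ⊢ (q1, 111111, Z) ⊢ (q0, 111111, XZ) ⊢ (q1, 11111, XZ) ⊢ (q1, 11111, Z) ⊢ (q0, 11111, XZ) ⊢ (q1, 1111, XZ) ⊢ (q1, 1111, Z) ⊢ (q0, 1111, XZ) ⊢ (q1, 111, XZ) ⊢ (q1, 111, Z) ⊢ (q0, 111, XZ) ⊢ (q1, 11, XZ) ⊢ (q1, 11, Z) ⊢ (q0, 11, XZ) ⊢ (q1, 1, XZ) ⊢ (q1, 1, Z) ⊢ (q0, 1, XZ) ⊢ (q1, ε, XZ)
All input consumed; state q1 ∈ F.

Accept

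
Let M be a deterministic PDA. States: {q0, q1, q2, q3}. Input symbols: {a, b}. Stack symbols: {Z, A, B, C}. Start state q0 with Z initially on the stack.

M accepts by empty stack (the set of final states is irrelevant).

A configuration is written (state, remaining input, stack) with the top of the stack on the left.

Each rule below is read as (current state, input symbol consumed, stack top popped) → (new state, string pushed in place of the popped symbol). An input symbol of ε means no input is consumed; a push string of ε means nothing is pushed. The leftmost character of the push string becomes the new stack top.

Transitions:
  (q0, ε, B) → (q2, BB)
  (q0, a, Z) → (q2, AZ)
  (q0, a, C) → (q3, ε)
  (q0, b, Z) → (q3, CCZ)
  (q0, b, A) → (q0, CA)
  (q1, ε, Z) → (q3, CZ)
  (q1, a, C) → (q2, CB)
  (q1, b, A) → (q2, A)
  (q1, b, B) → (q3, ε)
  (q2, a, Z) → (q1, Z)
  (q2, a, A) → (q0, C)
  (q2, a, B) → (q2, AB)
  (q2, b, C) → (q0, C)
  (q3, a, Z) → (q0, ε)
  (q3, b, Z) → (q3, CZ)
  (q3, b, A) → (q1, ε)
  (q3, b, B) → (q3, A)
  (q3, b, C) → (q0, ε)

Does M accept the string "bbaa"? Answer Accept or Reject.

Accept

(q0, bbaa, Z) ⊢ (q3, baa, CCZ) ⊢ (q0, aa, CZ) ⊢ (q3, a, Z) ⊢ (q0, ε, ε)
All input consumed and the stack is empty.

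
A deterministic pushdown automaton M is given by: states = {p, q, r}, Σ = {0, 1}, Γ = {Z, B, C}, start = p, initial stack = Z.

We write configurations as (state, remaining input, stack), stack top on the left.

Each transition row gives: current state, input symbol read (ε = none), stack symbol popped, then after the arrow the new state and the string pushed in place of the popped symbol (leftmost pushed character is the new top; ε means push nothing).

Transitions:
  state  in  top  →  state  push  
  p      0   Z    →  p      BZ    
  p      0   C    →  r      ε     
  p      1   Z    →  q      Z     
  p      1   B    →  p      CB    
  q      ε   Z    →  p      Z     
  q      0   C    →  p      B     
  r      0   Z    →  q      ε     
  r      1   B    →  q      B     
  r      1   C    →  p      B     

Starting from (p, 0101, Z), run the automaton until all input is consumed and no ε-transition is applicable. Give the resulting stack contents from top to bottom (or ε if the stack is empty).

(p, 0101, Z)
  read 0, top Z: go to p, push BZ → (p, 101, BZ)
  read 1, top B: go to p, push CB → (p, 01, CBZ)
  read 0, top C: go to r, push ε → (r, 1, BZ)
  read 1, top B: go to q, push B → (q, ε, BZ)
All input consumed in state q with stack BZ.

BZ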